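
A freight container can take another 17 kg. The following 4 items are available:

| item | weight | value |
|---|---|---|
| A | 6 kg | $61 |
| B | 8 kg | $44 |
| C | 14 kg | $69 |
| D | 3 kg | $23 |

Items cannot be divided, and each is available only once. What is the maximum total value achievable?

This is a 0/1 knapsack; check combinations near the capacity.
- A+B+D: weight 6+8+3=17, value 61+44+23=128
- A+B: weight 6+8=14, value 61+44=105
- C+D: weight 14+3=17, value 69+23=92
Best: $128.

$128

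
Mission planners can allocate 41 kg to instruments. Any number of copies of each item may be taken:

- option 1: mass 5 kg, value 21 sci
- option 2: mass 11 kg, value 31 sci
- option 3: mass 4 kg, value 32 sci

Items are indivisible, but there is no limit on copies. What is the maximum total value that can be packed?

Best value-per-unit is option 3 at 32/4, and filling with it alone uses mass 10×4=40. No mix of the others beats 10×32 = 320.

320 sci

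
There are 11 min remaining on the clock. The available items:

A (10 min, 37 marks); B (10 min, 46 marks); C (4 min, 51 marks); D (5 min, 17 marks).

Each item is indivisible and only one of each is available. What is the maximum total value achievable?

This is a 0/1 knapsack; check combinations near the capacity.
- C+D: time 4+5=9, value 51+17=68
- C: time 4, value 51
- B: time 10, value 46
- A: time 10, value 37
Best: 68 marks.

68 marks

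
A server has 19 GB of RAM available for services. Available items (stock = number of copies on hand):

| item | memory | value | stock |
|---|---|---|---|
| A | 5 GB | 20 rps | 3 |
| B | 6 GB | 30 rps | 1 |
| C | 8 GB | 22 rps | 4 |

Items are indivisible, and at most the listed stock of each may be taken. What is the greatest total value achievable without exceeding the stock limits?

Best selections within memory 19 and stock limits:
- 1×A + 1×B + 1×C: memory 19, value 72
- 2×A + 1×B: memory 16, value 70
- 2×A + 1×C: memory 18, value 62
- 3×A: memory 15, value 60
Best: 72 rps.

72 rps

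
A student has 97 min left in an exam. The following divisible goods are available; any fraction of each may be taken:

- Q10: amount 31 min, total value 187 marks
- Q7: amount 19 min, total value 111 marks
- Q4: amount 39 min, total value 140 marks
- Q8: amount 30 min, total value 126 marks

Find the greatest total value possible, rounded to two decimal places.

Take in order of value per unit:
- Q10 (187/31 per unit): all 31 → value 187, running total 187.00
- Q7 (111/19 per unit): all 19 → value 111, running total 298.00
- Q8 (126/30 per unit): all 30 → value 126, running total 424.00
- Q4 (140/39 per unit): 17 of 39 → value 17×140/39 = 61.0256, running total 485.03
Total 485.03.

485.03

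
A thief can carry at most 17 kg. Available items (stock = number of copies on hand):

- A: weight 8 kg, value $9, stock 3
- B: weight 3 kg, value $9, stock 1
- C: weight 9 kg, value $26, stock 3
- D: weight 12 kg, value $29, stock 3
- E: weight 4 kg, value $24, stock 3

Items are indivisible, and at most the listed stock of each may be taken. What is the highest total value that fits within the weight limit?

Top feasible selections:
- 1×B + 3×E: weight 15, value 81
- 1×C + 2×E: weight 17, value 74
- 3×E: weight 12, value 72
- 1×B + 1×C + 1×E: weight 16, value 59
Best: $81.

$81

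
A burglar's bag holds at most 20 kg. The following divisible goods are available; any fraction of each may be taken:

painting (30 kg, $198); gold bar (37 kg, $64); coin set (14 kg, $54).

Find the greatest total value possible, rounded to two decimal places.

Take in order of value per unit:
- painting (198/30 per unit): 20 of 30 → value 20×198/30 = 132.0000, running total 132.00
Total 132.00.

132.00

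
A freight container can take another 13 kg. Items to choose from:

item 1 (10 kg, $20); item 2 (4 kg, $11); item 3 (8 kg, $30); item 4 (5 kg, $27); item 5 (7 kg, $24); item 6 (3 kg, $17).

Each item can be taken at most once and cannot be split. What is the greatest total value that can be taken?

$57

This is a 0/1 knapsack; check combinations near the capacity.
- item 3+item 4: weight 8+5=13, value 30+27=57
- item 2+item 4+item 6: weight 4+5+3=12, value 11+27+17=55
- item 4+item 5: weight 5+7=12, value 27+24=51
Best: $57.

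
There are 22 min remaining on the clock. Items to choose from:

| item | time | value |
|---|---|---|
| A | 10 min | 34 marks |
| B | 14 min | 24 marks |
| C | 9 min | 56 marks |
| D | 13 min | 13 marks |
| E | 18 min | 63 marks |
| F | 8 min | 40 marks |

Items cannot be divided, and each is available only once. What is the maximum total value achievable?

This is a 0/1 knapsack; check combinations near the capacity.
- C+F: time 9+8=17, value 56+40=96
- A+C: time 10+9=19, value 34+56=90
- A+F: time 10+8=18, value 34+40=74
- C+D: time 9+13=22, value 56+13=69
Best: 96 marks.

96 marks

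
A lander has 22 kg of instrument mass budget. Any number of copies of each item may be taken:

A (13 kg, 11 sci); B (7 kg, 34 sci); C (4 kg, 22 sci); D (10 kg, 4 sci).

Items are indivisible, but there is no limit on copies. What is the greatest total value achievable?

112 sci

Best value-per-unit is C at 22/4; filling with it alone gives 5×22 = 110.
Optimal mix: 2×B + 2×C → mass 22, value 112.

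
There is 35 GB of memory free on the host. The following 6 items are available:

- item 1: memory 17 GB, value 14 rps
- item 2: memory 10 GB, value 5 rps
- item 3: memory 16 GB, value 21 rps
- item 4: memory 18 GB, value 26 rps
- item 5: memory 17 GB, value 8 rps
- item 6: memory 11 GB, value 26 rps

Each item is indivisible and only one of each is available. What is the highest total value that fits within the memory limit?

52 rps

This is a 0/1 knapsack; check combinations near the capacity.
- item 4+item 6: memory 18+11=29, value 26+26=52
- item 3+item 6: memory 16+11=27, value 21+26=47
- item 3+item 4: memory 16+18=34, value 21+26=47
- item 1+item 6: memory 17+11=28, value 14+26=40
Best: 52 rps.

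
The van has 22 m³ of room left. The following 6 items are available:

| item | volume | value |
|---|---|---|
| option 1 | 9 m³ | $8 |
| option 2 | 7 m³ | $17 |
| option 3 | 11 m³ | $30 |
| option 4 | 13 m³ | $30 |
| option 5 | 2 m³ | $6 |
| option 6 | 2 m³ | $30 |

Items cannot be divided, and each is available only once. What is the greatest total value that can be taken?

This is a 0/1 knapsack; check combinations near the capacity.
- option 2+option 3+option 5+option 6: volume 7+11+2+2=22, value 17+30+6+30=83
- option 2+option 3+option 6: volume 7+11+2=20, value 17+30+30=77
- option 2+option 4+option 6: volume 7+13+2=22, value 17+30+30=77
- option 1+option 3+option 6: volume 9+11+2=22, value 8+30+30=68
- option 3+option 5+option 6: volume 11+2+2=15, value 30+6+30=66
Best: $83.

$83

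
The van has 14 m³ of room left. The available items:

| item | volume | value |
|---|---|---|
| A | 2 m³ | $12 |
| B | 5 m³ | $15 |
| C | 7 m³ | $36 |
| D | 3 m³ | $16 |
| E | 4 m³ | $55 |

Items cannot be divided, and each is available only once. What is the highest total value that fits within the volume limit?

Check high-value combinations within 14 m³:
- C+D+E: volume 7+3+4=14, value 36+16+55=107
- A+C+E: volume 2+7+4=13, value 12+36+55=103
- A+B+D+E: volume 2+5+3+4=14, value 12+15+16+55=98
- C+E: volume 7+4=11, value 36+55=91
Best: $107.

$107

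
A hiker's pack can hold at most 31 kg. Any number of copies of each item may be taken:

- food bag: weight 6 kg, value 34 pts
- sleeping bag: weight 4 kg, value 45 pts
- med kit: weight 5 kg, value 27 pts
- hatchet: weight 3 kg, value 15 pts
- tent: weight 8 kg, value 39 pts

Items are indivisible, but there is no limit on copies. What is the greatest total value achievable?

330 pts

Best value-per-unit is sleeping bag at 45/4; filling with it alone gives 7×45 = 315.
Optimal mix: 7×sleeping bag + 1×hatchet → weight 31, value 330.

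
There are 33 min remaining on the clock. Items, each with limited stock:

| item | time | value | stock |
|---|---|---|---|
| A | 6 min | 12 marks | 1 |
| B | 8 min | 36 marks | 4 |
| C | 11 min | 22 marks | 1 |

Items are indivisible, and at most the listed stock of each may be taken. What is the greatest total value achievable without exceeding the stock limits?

Best selections within time 33 and stock limits:
- 4×B: time 32, value 144
- 1×A + 3×B: time 30, value 120
Best: 144 marks.

144 marks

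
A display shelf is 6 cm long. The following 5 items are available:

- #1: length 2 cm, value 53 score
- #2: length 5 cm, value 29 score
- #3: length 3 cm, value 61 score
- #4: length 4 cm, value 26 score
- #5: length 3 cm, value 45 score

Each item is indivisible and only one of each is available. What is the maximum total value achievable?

This is a 0/1 knapsack; check combinations near the capacity.
- #1+#3: length 2+3=5, value 53+61=114
- #3+#5: length 3+3=6, value 61+45=106
- #1+#5: length 2+3=5, value 53+45=98
- #1+#4: length 2+4=6, value 53+26=79
Best: 114 score.

114 score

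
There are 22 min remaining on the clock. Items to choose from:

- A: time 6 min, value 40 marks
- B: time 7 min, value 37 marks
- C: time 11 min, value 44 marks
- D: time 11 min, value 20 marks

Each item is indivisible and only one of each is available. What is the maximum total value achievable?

84 marks

Check high-value combinations within 22 min:
- A+C: time 6+11=17, value 40+44=84
- B+C: time 7+11=18, value 37+44=81
- A+B: time 6+7=13, value 40+37=77
- C+D: time 11+11=22, value 44+20=64
Best: 84 marks.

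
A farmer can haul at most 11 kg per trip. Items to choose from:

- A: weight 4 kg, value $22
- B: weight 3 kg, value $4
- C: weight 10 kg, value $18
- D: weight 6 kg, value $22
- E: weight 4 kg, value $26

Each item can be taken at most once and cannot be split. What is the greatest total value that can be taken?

Check high-value combinations within 11 kg:
- A+B+E: weight 4+3+4=11, value 22+4+26=52
- A+E: weight 4+4=8, value 22+26=48
- D+E: weight 6+4=10, value 22+26=48
Best: $52.

$52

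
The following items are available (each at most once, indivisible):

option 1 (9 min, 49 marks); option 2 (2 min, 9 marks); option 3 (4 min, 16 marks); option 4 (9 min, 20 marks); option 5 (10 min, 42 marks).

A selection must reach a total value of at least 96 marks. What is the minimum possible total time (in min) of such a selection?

21

Subsets with value ≥ 96, sorted by total time:
- option 1+option 2+option 5: time 21, value 100
- option 1+option 3+option 5: time 23, value 107
Minimum time: 21 min.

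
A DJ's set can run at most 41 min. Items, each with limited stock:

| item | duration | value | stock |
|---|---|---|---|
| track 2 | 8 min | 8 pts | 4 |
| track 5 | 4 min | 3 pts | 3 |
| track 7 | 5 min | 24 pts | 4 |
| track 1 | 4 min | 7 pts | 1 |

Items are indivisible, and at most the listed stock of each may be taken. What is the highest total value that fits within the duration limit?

119 pts

Top feasible selections:
- 2×track 2 + 4×track 7 + 1×track 1: duration 40, value 119
- 1×track 2 + 2×track 5 + 4×track 7 + 1×track 1: duration 40, value 117
- 2×track 2 + 1×track 5 + 4×track 7: duration 40, value 115
Best: 119 pts.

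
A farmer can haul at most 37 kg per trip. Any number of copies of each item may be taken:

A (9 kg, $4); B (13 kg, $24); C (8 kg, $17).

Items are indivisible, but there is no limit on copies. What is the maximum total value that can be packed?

Best value-per-unit is C at 17/8; filling with it alone gives 4×17 = 68.
Optimal mix: 1×B + 3×C → weight 37, value 75.

$75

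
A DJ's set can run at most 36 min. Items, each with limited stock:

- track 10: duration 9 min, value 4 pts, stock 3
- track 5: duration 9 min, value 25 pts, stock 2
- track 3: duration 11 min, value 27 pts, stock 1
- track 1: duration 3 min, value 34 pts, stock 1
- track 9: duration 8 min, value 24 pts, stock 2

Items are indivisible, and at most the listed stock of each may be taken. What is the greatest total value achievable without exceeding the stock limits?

Top feasible selections:
- 2×track 5 + 1×track 3 + 1×track 1: duration 32, value 111
- 1×track 5 + 1×track 3 + 1×track 1 + 1×track 9: duration 31, value 110
- 1×track 3 + 1×track 1 + 2×track 9: duration 30, value 109
- 2×track 5 + 1×track 1 + 1×track 9: duration 29, value 108
Best: 111 pts.

111 pts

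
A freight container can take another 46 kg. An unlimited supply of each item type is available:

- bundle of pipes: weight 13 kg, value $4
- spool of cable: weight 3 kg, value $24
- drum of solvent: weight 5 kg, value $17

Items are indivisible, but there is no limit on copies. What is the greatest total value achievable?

$360

Best value-per-unit is spool of cable at 24/3, and filling with it alone uses weight 15×3=45. No mix of the others beats 15×24 = 360.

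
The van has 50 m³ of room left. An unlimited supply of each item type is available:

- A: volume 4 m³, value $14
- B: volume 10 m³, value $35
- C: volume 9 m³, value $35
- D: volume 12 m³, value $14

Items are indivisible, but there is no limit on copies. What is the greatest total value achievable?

Best value-per-unit is C at 35/9; filling with it alone gives 5×35 = 175.
Optimal mix: 1×A + 1×B + 4×C → volume 50, value 189.

$189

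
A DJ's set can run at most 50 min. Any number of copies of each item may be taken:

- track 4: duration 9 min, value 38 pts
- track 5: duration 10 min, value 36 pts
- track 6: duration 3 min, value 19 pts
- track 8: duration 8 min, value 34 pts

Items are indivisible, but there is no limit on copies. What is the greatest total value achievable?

Best value-per-unit is track 6 at 19/3, and filling with it alone uses duration 16×3=48. No mix of the others beats 16×19 = 304.

304 pts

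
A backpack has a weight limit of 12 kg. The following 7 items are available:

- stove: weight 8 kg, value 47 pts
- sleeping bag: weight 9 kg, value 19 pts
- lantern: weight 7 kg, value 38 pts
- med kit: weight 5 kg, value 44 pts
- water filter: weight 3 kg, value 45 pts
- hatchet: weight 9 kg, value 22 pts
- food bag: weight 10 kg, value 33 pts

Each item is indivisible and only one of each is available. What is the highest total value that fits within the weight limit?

92 pts

Check high-value combinations within 12 kg:
- stove+water filter: weight 8+3=11, value 47+45=92
- med kit+water filter: weight 5+3=8, value 44+45=89
- lantern+water filter: weight 7+3=10, value 38+45=83
- lantern+med kit: weight 7+5=12, value 38+44=82
Best: 92 pts.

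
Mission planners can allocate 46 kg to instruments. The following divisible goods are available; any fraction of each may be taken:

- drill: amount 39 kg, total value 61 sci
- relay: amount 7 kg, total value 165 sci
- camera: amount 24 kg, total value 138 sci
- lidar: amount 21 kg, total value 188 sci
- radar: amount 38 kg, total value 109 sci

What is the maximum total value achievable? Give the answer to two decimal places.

Take in order of value per unit:
- relay (165/7 per unit): all 7 → value 165, running total 165.00
- lidar (188/21 per unit): all 21 → value 188, running total 353.00
- camera (138/24 per unit): 18 of 24 → value 18×138/24 = 103.5000, running total 456.50
Total 456.50.

456.50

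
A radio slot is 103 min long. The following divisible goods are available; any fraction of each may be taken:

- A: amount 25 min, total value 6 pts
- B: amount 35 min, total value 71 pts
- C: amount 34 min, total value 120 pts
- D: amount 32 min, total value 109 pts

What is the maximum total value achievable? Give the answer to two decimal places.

300.48

Take in order of value per unit:
- C (120/34 per unit): all 34 → value 120, running total 120.00
- D (109/32 per unit): all 32 → value 109, running total 229.00
- B (71/35 per unit): all 35 → value 71, running total 300.00
- A (6/25 per unit): 2 of 25 → value 2×6/25 = 0.4800, running total 300.48
Total 300.48.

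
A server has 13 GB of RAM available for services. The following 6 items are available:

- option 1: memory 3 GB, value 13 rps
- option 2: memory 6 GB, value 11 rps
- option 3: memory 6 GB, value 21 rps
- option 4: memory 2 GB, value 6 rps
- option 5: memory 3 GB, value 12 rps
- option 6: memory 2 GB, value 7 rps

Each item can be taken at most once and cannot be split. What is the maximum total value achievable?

Check high-value combinations within 13 GB:
- option 1+option 3+option 4+option 6: memory 3+6+2+2=13, value 13+21+6+7=47
- option 1+option 3+option 5: memory 3+6+3=12, value 13+21+12=46
- option 3+option 4+option 5+option 6: memory 6+2+3+2=13, value 21+6+12+7=46
Best: 47 rps.

47 rps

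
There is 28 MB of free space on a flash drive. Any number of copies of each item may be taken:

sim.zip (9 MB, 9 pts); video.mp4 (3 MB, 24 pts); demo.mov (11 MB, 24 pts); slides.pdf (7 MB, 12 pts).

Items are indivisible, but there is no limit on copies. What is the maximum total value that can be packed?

216 pts

Best value-per-unit is video.mp4 at 24/3, and filling with it alone uses size 9×3=27. No mix of the others beats 9×24 = 216.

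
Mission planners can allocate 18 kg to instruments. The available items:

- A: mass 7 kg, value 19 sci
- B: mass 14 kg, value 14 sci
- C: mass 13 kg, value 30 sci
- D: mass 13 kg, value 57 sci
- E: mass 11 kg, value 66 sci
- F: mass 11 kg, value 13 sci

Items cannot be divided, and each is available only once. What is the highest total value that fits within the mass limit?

85 sci

Check high-value combinations within 18 kg:
- A+E: mass 7+11=18, value 19+66=85
- E: mass 11, value 66
- D: mass 13, value 57
Best: 85 sci.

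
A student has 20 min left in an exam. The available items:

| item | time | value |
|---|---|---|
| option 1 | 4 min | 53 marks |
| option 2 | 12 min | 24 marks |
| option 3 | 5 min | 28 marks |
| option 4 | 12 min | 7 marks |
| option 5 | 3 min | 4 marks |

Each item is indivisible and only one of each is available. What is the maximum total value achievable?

85 marks

Check high-value combinations within 20 min:
- option 1+option 3+option 5: time 4+5+3=12, value 53+28+4=85
- option 1+option 3: time 4+5=9, value 53+28=81
- option 1+option 2+option 5: time 4+12+3=19, value 53+24+4=81
Best: 85 marks.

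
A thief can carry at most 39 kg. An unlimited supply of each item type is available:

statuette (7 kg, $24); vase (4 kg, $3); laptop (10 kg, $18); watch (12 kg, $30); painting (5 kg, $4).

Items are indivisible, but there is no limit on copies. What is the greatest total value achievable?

Best value-per-unit is statuette at 24/7; filling with it alone gives 5×24 = 120.
Optimal mix: 5×statuette + 1×vase → weight 39, value 123.

$123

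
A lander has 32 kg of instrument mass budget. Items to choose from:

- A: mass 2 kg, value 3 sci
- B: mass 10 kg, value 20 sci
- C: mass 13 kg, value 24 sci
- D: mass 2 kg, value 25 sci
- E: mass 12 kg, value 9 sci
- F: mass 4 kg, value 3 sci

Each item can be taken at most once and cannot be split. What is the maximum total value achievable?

Check high-value combinations within 32 kg:
- A+B+C+D+F: mass 2+10+13+2+4=31, value 3+20+24+25+3=75
- A+B+C+D: mass 2+10+13+2=27, value 3+20+24+25=72
- B+C+D+F: mass 10+13+2+4=29, value 20+24+25+3=72
- B+C+D: mass 10+13+2=25, value 20+24+25=69
Best: 75 sci.

75 sci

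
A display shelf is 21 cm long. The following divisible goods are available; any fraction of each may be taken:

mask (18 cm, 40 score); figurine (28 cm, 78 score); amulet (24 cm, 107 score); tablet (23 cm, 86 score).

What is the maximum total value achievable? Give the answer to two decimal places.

93.63

Take in order of value per unit:
- amulet (107/24 per unit): 21 of 24 → value 21×107/24 = 93.6250, running total 93.63
Total 93.63.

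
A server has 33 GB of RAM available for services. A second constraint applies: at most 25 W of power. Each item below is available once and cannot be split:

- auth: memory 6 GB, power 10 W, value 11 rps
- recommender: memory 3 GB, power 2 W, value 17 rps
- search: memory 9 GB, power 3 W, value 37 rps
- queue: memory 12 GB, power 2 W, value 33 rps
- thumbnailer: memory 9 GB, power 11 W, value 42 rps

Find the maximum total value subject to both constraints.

129 rps

Feasible sets respecting both limits:
- recommender+search+queue+thumbnailer: memory 33, power 18, value 129
- search+queue+thumbnailer: memory 30, power 16, value 112
- auth+recommender+queue+thumbnailer: memory 30, power 25, value 103
- auth+recommender+search+queue: memory 30, power 17, value 98
Best: 129 rps.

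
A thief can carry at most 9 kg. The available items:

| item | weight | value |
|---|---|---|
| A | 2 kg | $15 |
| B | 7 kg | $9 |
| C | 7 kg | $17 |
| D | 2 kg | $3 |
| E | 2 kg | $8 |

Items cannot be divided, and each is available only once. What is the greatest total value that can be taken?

Check high-value combinations within 9 kg:
- A+C: weight 2+7=9, value 15+17=32
- A+D+E: weight 2+2+2=6, value 15+3+8=26
- C+E: weight 7+2=9, value 17+8=25
- A+B: weight 2+7=9, value 15+9=24
Best: $32.

$32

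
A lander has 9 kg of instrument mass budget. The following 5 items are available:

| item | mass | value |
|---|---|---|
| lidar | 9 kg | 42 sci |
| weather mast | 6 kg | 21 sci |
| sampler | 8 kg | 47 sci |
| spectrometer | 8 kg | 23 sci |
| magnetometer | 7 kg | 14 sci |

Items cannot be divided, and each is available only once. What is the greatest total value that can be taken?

47 sci

Check high-value combinations within 9 kg:
- sampler: mass 8, value 47
- lidar: mass 9, value 42
- spectrometer: mass 8, value 23
- weather mast: mass 6, value 21
- magnetometer: mass 7, value 14
Best: 47 sci.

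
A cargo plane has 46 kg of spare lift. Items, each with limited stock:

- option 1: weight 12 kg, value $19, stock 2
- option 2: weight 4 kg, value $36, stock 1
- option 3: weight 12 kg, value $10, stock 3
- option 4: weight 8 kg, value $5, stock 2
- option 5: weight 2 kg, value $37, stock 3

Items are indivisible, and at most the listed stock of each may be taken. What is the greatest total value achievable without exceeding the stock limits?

$195

Best selections within weight 46 and stock limits:
- 2×option 1 + 1×option 2 + 1×option 3 + 3×option 5: weight 46, value 195
- 2×option 1 + 1×option 2 + 1×option 4 + 3×option 5: weight 42, value 190
- 1×option 1 + 1×option 2 + 2×option 3 + 3×option 5: weight 46, value 186
Best: $195.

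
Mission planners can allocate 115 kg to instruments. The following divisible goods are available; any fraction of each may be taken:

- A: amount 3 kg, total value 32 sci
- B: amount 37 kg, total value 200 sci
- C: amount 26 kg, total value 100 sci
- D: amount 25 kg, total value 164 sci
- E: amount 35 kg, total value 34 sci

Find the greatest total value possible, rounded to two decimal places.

Take in order of value per unit:
- A (32/3 per unit): all 3 → value 32, running total 32.00
- D (164/25 per unit): all 25 → value 164, running total 196.00
- B (200/37 per unit): all 37 → value 200, running total 396.00
- C (100/26 per unit): all 26 → value 100, running total 496.00
- E (34/35 per unit): 24 of 35 → value 24×34/35 = 23.3143, running total 519.31
Total 519.31.

519.31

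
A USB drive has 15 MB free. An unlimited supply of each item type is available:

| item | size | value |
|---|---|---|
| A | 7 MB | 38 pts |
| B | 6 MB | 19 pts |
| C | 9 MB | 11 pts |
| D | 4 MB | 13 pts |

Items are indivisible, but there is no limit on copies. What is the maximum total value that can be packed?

76 pts

Best value-per-unit is A at 38/7, and filling with it alone uses size 2×7=14. No mix of the others beats 2×38 = 76.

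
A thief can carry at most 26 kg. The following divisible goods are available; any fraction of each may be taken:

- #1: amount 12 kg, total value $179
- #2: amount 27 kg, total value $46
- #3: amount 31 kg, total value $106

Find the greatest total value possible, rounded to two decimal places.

226.87

Take in order of value per unit:
- #1 (179/12 per unit): all 12 → value 179, running total 179.00
- #3 (106/31 per unit): 14 of 31 → value 14×106/31 = 47.8710, running total 226.87
Total 226.87.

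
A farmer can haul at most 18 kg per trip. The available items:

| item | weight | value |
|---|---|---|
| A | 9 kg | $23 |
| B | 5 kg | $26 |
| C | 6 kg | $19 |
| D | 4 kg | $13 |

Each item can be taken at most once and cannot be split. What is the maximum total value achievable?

$62

Check high-value combinations within 18 kg:
- A+B+D: weight 9+5+4=18, value 23+26+13=62
- B+C+D: weight 5+6+4=15, value 26+19+13=58
- A+B: weight 9+5=14, value 23+26=49
- B+C: weight 5+6=11, value 26+19=45
Best: $62.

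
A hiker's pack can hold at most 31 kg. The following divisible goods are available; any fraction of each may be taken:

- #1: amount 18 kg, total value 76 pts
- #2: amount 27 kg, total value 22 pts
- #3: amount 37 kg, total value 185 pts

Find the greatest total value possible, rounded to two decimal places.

155.00

Take in order of value per unit:
- #3 (185/37 per unit): 31 of 37 → value 31×185/37 = 155.0000, running total 155.00
Total 155.00.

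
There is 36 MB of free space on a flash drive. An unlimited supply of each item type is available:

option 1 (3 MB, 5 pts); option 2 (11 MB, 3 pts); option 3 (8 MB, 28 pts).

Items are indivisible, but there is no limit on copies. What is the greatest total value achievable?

Best value-per-unit is option 3 at 28/8; filling with it alone gives 4×28 = 112.
Optimal mix: 1×option 1 + 4×option 3 → size 35, value 117.

117 pts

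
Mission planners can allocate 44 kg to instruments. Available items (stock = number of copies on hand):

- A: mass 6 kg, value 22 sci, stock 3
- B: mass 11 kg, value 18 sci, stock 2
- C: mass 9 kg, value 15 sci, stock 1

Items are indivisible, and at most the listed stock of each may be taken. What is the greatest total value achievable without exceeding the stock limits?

102 sci

Top feasible selections:
- 3×A + 2×B: mass 40, value 102
- 3×A + 1×B + 1×C: mass 38, value 99
- 2×A + 2×B + 1×C: mass 43, value 95
Best: 102 sci.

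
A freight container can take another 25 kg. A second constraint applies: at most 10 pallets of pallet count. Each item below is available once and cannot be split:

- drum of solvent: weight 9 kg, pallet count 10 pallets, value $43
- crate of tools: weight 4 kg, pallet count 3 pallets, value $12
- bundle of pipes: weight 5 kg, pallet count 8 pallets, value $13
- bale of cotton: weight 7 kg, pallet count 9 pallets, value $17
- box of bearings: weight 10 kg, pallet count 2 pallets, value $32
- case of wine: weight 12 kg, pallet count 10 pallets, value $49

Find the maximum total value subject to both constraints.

$49

Feasible sets respecting both limits:
- case of wine: weight 12, pallet count 10, value 49
- bundle of pipes+box of bearings: weight 15, pallet count 10, value 45
- crate of tools+box of bearings: weight 14, pallet count 5, value 44
- drum of solvent: weight 9, pallet count 10, value 43
Best: $49.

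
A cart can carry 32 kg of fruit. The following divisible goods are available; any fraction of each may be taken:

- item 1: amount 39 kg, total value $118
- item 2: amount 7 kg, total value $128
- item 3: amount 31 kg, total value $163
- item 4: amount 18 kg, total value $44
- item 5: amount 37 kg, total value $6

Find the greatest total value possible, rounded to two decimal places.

259.45

Take in order of value per unit:
- item 2 (128/7 per unit): all 7 → value 128, running total 128.00
- item 3 (163/31 per unit): 25 of 31 → value 25×163/31 = 131.4516, running total 259.45
Total 259.45.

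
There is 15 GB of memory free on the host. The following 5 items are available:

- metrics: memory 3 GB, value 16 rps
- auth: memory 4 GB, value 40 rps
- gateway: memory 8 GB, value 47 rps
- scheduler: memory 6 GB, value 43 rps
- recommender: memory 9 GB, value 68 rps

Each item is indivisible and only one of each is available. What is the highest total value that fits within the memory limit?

This is a 0/1 knapsack; check combinations near the capacity.
- scheduler+recommender: memory 6+9=15, value 43+68=111
- auth+recommender: memory 4+9=13, value 40+68=108
- metrics+auth+gateway: memory 3+4+8=15, value 16+40+47=103
Best: 111 rps.

111 rps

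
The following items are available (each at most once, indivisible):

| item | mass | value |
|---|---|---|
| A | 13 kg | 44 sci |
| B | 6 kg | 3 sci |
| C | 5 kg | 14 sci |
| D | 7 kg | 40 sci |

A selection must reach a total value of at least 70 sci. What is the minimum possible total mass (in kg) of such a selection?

Subsets with value ≥ 70, sorted by total mass:
- A+D: mass 20, value 84
- A+C+D: mass 25, value 98
Minimum mass: 20 kg.

20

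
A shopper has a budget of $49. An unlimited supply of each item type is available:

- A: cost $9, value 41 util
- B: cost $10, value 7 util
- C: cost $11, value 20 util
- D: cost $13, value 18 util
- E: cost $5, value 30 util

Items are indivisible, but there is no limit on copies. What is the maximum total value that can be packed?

Best value-per-unit is E at 30/5; filling with it alone gives 9×30 = 270.
Optimal mix: 1×A + 8×E → cost 49, value 281.

281 util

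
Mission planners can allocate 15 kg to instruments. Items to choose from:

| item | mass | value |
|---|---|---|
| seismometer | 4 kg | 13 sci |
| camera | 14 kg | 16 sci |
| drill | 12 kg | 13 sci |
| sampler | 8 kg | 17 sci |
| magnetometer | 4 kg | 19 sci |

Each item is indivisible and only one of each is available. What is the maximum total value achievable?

36 sci

Check high-value combinations within 15 kg:
- sampler+magnetometer: mass 8+4=12, value 17+19=36
- seismometer+magnetometer: mass 4+4=8, value 13+19=32
- seismometer+sampler: mass 4+8=12, value 13+17=30
- magnetometer: mass 4, value 19
- sampler: mass 8, value 17
Best: 36 sci.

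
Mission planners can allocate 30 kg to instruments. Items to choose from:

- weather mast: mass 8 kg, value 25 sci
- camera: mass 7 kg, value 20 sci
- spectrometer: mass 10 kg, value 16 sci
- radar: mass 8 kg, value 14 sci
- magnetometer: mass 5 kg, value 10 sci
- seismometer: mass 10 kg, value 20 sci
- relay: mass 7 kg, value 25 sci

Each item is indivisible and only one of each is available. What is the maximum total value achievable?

Check high-value combinations within 30 kg:
- weather mast+camera+radar+relay: mass 8+7+8+7=30, value 25+20+14+25=84
- weather mast+camera+magnetometer+relay: mass 8+7+5+7=27, value 25+20+10+25=80
- weather mast+magnetometer+seismometer+relay: mass 8+5+10+7=30, value 25+10+20+25=80
- weather mast+spectrometer+magnetometer+relay: mass 8+10+5+7=30, value 25+16+10+25=76
- camera+magnetometer+seismometer+relay: mass 7+5+10+7=29, value 20+10+20+25=75
Best: 84 sci.

84 sci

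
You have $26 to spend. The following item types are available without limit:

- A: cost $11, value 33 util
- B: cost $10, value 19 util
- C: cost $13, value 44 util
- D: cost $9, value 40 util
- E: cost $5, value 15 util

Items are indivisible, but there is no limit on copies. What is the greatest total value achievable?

95 util

Best value-per-unit is D at 40/9; filling with it alone gives 2×40 = 80.
Optimal mix: 2×D + 1×E → cost 23, value 95.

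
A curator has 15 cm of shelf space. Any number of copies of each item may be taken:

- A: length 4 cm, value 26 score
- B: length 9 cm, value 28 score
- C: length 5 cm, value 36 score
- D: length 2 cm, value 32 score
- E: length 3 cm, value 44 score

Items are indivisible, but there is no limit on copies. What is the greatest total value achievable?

236 score

Best value-per-unit is D at 32/2; filling with it alone gives 7×32 = 224.
Optimal mix: 6×D + 1×E → length 15, value 236.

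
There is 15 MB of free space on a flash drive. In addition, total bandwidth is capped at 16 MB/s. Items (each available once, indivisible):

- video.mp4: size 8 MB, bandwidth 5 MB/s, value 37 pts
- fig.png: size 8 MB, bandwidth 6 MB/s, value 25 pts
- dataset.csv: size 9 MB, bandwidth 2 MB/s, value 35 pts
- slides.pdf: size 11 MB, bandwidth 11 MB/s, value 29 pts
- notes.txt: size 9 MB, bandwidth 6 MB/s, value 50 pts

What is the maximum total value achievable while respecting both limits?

50 pts

Feasible sets respecting both limits:
- notes.txt: size 9, bandwidth 6, value 50
- video.mp4: size 8, bandwidth 5, value 37
- dataset.csv: size 9, bandwidth 2, value 35
- slides.pdf: size 11, bandwidth 11, value 29
Best: 50 pts.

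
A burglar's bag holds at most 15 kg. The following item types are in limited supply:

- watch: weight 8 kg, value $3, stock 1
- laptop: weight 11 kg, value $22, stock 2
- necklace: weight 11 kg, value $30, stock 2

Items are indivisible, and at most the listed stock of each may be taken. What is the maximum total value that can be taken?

$30

Top feasible selections:
- 1×necklace: weight 11, value 30
- 1×laptop: weight 11, value 22
- 1×watch: weight 8, value 3
Best: $30.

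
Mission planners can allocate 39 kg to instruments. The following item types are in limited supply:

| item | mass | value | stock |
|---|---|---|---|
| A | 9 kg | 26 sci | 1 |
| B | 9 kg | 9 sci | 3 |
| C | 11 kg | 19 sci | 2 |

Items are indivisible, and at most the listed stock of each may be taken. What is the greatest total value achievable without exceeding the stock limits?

Top feasible selections:
- 1×A + 2×C: mass 31, value 64
- 1×A + 2×B + 1×C: mass 38, value 63
- 1×A + 1×B + 1×C: mass 29, value 54
Best: 64 sci.

64 sci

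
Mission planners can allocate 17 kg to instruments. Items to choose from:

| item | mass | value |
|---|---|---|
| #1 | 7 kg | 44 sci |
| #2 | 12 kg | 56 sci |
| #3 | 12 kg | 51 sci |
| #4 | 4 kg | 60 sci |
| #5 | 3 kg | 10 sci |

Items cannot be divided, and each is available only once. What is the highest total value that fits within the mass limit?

116 sci

Check high-value combinations within 17 kg:
- #2+#4: mass 12+4=16, value 56+60=116
- #1+#4+#5: mass 7+4+3=14, value 44+60+10=114
- #3+#4: mass 12+4=16, value 51+60=111
- #1+#4: mass 7+4=11, value 44+60=104
- #4+#5: mass 4+3=7, value 60+10=70
Best: 116 sci.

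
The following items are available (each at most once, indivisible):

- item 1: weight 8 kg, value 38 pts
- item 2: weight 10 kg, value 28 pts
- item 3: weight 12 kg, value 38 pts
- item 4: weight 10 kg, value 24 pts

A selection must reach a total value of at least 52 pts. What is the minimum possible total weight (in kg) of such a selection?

Subsets with value ≥ 52, sorted by total weight:
- item 1+item 2: weight 18, value 66
- item 1+item 4: weight 18, value 62
- item 1+item 3: weight 20, value 76
- item 2+item 4: weight 20, value 52
Minimum weight: 18 kg.

18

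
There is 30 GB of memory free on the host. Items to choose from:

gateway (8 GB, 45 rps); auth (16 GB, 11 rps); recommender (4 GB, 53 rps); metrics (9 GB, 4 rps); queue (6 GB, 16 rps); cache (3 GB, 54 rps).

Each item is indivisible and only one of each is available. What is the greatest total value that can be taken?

Check high-value combinations within 30 GB:
- gateway+recommender+metrics+queue+cache: memory 8+4+9+6+3=30, value 45+53+4+16+54=172
- gateway+recommender+queue+cache: memory 8+4+6+3=21, value 45+53+16+54=168
- gateway+recommender+metrics+cache: memory 8+4+9+3=24, value 45+53+4+54=156
- gateway+recommender+cache: memory 8+4+3=15, value 45+53+54=152
Best: 172 rps.

172 rps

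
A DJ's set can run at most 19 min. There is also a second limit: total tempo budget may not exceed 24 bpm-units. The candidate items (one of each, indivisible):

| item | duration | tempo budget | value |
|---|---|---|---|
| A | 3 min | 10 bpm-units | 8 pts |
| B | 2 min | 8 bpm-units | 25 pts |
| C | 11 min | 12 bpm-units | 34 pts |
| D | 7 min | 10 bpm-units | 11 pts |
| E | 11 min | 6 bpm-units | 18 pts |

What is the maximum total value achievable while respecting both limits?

59 pts

Feasible sets respecting both limits:
- B+C: duration 13, tempo budget 20, value 59
- A+B+E: duration 16, tempo budget 24, value 51
- C+D: duration 18, tempo budget 22, value 45
Best: 59 pts.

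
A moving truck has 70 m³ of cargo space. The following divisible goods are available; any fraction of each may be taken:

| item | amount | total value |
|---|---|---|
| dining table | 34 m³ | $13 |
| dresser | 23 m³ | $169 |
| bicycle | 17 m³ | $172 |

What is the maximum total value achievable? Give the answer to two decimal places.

352.47

Take in order of value per unit:
- bicycle (172/17 per unit): all 17 → value 172, running total 172.00
- dresser (169/23 per unit): all 23 → value 169, running total 341.00
- dining table (13/34 per unit): 30 of 34 → value 30×13/34 = 11.4706, running total 352.47
Total 352.47.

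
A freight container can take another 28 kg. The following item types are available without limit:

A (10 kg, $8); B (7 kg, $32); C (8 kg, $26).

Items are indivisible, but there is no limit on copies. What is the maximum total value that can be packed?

$128

Best value-per-unit is B at 32/7, and filling with it alone uses weight 4×7=28. No mix of the others beats 4×32 = 128.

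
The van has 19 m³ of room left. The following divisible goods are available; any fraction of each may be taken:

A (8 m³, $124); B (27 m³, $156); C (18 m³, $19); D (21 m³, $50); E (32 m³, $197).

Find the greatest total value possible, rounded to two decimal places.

191.72

Take in order of value per unit:
- A (124/8 per unit): all 8 → value 124, running total 124.00
- E (197/32 per unit): 11 of 32 → value 11×197/32 = 67.7188, running total 191.72
Total 191.72.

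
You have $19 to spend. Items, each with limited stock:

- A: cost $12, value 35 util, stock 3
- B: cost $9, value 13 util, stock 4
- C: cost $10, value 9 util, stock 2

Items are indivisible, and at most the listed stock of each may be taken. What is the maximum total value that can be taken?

Best selections within cost 19 and stock limits:
- 1×A: cost 12, value 35
- 2×B: cost 18, value 26
- 1×B + 1×C: cost 19, value 22
Best: 35 util.

35 util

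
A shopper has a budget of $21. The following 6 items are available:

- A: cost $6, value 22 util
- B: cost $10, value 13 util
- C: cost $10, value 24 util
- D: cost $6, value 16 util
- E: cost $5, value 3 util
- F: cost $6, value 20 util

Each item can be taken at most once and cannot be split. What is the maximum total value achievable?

58 util

Check high-value combinations within $21:
- A+D+F: cost 6+6+6=18, value 22+16+20=58
- A+C+E: cost 6+10+5=21, value 22+24+3=49
- C+E+F: cost 10+5+6=21, value 24+3+20=47
- A+C: cost 6+10=16, value 22+24=46
- A+E+F: cost 6+5+6=17, value 22+3+20=45
Best: 58 util.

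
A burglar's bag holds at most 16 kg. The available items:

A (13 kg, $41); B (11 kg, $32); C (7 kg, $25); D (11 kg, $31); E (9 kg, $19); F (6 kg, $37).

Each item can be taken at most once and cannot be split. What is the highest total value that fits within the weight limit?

Check high-value combinations within 16 kg:
- C+F: weight 7+6=13, value 25+37=62
- E+F: weight 9+6=15, value 19+37=56
- C+E: weight 7+9=16, value 25+19=44
- A: weight 13, value 41
Best: $62.

$62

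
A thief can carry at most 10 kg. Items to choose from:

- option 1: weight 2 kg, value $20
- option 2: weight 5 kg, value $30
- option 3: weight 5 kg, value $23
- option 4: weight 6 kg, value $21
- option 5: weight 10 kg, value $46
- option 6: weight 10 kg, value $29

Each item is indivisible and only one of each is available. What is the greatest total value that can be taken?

$53

Check high-value combinations within 10 kg:
- option 2+option 3: weight 5+5=10, value 30+23=53
- option 1+option 2: weight 2+5=7, value 20+30=50
- option 5: weight 10, value 46
- option 1+option 3: weight 2+5=7, value 20+23=43
- option 1+option 4: weight 2+6=8, value 20+21=41
Best: $53.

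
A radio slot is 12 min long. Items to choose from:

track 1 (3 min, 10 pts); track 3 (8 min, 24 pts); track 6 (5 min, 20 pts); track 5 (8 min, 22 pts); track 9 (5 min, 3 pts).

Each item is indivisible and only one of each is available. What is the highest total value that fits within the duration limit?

This is a 0/1 knapsack; check combinations near the capacity.
- track 1+track 3: duration 3+8=11, value 10+24=34
- track 1+track 5: duration 3+8=11, value 10+22=32
- track 1+track 6: duration 3+5=8, value 10+20=30
- track 3: duration 8, value 24
- track 6+track 9: duration 5+5=10, value 20+3=23
Best: 34 pts.

34 pts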